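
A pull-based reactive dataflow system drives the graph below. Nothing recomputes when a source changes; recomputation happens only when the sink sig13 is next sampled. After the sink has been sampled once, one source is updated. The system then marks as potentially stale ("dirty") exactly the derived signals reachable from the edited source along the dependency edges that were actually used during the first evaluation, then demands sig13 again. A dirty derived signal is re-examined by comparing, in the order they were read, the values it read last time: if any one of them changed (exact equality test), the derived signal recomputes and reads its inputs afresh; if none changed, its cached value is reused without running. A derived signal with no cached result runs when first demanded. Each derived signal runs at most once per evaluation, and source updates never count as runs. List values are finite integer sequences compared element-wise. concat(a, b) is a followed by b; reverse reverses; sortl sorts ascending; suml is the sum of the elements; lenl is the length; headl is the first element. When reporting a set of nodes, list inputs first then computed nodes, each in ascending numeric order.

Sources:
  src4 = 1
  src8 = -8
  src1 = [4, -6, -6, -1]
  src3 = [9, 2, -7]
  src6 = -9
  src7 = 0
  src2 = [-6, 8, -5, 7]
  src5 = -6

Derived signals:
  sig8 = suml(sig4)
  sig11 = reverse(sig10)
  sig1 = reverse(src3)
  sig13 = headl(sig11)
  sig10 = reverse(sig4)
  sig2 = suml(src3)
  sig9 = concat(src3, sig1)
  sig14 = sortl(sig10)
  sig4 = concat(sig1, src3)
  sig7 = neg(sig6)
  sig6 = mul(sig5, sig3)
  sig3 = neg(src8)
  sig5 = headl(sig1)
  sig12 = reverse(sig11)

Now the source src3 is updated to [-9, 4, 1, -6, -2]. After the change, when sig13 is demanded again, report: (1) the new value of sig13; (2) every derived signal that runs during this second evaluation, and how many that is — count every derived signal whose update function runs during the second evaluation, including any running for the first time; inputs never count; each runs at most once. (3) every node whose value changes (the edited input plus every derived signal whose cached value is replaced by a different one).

New value of sig13: -2.
Derived signals that run: sig1, sig4, sig10, sig11, sig13 — 5 in total.
Values that change: src3, sig1, sig4, sig10, sig11, sig13.

First evaluation (everything demanded from the output):
  sig1 = reverse([9, 2, -7]) = [-7, 2, 9]
  sig4 = concat([-7, 2, 9], [9, 2, -7]) = [-7, 2, 9, 9, 2, -7]
  sig10 = reverse([-7, 2, 9, 9, 2, -7]) = [-7, 2, 9, 9, 2, -7]
  sig11 = reverse([-7, 2, 9, 9, 2, -7]) = [-7, 2, 9, 9, 2, -7]
  sig13 = headl([-7, 2, 9, 9, 2, -7]) = -7

Propagation after the edit:
  sig1: runs — src3 [9, 2, -7]->[-9, 4, 1, -6, -2]; result [-2, -6, 1, 4, -9].
  sig4: runs — sig1 [-7, 2, 9]->[-2, -6, 1, 4, -9]; src3 [9, 2, -7]->[-9, 4, 1, -6, -2]; result [-2, -6, 1, 4, -9, -9, 4, 1, -6, -2].
  sig10: runs — sig4 [-7, 2, 9, 9, 2, -7]->[-2, -6, 1, 4, -9, -9, 4, 1, -6, -2]; result [-2, -6, 1, 4, -9, -9, 4, 1, -6, -2].
  sig11: runs — sig10 [-7, 2, 9, 9, 2, -7]->[-2, -6, 1, 4, -9, -9, 4, 1, -6, -2]; result [-2, -6, 1, 4, -9, -9, 4, 1, -6, -2].
  sig13: runs — sig11 [-7, 2, 9, 9, 2, -7]->[-2, -6, 1, 4, -9, -9, 4, 1, -6, -2]; result -2.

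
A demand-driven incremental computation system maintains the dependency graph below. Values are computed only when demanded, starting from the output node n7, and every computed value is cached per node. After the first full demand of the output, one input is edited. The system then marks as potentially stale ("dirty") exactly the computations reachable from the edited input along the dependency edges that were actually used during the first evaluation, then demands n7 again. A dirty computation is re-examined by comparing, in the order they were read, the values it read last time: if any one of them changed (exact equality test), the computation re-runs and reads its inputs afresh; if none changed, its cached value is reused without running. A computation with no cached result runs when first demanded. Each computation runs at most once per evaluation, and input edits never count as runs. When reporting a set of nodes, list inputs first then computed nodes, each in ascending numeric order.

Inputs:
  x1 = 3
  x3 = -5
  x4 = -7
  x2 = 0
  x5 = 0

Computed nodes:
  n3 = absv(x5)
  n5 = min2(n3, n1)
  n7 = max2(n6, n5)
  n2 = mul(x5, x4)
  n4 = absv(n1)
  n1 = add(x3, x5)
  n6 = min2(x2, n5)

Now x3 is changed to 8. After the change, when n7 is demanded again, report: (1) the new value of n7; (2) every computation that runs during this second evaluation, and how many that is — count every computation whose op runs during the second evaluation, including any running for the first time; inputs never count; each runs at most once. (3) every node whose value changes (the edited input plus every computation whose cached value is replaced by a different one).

First evaluation (everything demanded from the output):
  n1 = add(-5, 0) = -5
  n3 = absv(0) = 0
  n5 = min2(0, -5) = -5
  n6 = min2(0, -5) = -5
  n7 = max2(-5, -5) = -5

Propagation after the edit:
  n1: runs — x3 -5->8; result 8.
  n5: runs — n1 -5->8; result 0.
  n6: runs — n5 -5->0; result 0.
  n7: runs — n6 -5->0; n5 -5->0; result 0.

New value of n7: 0.
Computations that run: n1, n5, n6, n7 — 4 in total.
Values that change: x3, n1, n5, n6, n7.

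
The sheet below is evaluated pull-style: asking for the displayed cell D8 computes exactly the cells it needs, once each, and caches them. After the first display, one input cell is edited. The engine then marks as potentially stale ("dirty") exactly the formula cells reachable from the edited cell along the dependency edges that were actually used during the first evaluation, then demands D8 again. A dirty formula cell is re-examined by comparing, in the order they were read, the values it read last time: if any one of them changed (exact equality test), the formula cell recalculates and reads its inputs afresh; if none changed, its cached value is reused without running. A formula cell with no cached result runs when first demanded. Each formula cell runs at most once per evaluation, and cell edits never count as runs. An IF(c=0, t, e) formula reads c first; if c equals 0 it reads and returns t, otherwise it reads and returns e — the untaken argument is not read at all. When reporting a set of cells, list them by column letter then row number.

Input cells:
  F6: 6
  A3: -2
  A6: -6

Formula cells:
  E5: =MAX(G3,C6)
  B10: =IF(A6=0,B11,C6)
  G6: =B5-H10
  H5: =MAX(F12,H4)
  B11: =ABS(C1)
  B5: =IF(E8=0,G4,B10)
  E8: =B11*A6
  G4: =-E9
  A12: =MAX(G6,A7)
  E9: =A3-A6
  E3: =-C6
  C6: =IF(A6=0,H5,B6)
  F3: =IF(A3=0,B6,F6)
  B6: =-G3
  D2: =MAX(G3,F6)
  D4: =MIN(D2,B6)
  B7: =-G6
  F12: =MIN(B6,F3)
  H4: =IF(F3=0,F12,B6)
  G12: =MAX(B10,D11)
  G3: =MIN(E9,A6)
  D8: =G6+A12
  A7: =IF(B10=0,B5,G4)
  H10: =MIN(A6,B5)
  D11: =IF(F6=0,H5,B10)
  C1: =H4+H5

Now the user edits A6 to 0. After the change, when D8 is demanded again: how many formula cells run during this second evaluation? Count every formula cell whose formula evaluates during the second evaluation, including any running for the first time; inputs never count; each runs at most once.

17 formula cells run: A7, A12, B5, B6, B10, B11, C1, D8, E8, E9, F12, G3, G4, G6, H4, H5, H10.
Note the branch switch — demand abandons C6, which is never re-examined.

First demand of the output computes:
  E9 = -2 - -6 = 4
  G3 = MIN(4, -6) = -6
  B6 = -(-6) = 6
  F3 = IF(A3=0: A3=-2 -> else branch F6) = 6
  F12 = MIN(6, 6) = 6
  G4 = -(4) = -4
  H4 = IF(F3=0: F3=6 -> else branch B6) = 6
  H5 = MAX(6, 6) = 6
  C1 = 6 + 6 = 12
  B11 = ABS(12) = 12
  C6 = IF(A6=0: A6=-6 -> else branch B6) = 6
  B10 = IF(A6=0: A6=-6 -> else branch C6) = 6
  E8 = 12 * -6 = -72
  B5 = IF(E8=0: E8=-72 -> else branch B10) = 6
  A7 = IF(B10=0: B10=6 -> else branch G4) = -4
  H10 = MIN(-6, 6) = -6
  G6 = 6 - -6 = 12
  A12 = MAX(12, -4) = 12
  D8 = 12 + 12 = 24

After the edit, cleaning proceeds:
  E9: a read changed (A6 -6->0) — executes, giving -2.
  G3: a read changed (E9 4->-2; A6 -6->0) — executes, giving -2.
  B6: a read changed (G3 -6->-2) — executes, giving 2.
  F12: a read changed (B6 6->2) — executes, giving 2.
  G4: a read changed (E9 4->-2) — executes, giving 2.
  H4: a read changed (B6 6->2) — executes, giving 2.
  H5: a read changed (F12 6->2; H4 6->2) — executes, giving 2.
  C1: a read changed (H4 6->2; H5 6->2) — executes, giving 4.
  B11: a read changed (C1 12->4) — executes, giving 4.
  C6: stays stale; no demand reaches it after the flip.
  B10: a read changed (A6 -6->0) — executes, giving 4.
  E8: a read changed (B11 12->4; A6 -6->0) — executes, giving 0.
  B5: a read changed (E8 -72->0; B10 6->4) — executes, giving 2.
  A7: a read changed (B10 6->4; G4 -4->2) — executes, giving 2.
  H10: a read changed (A6 -6->0; B5 6->2) — executes, giving 0.
  G6: a read changed (B5 6->2; H10 -6->0) — executes, giving 2.
  A12: a read changed (G6 12->2; A7 -4->2) — executes, giving 2.
  D8: a read changed (G6 12->2; A12 12->2) — executes, giving 4.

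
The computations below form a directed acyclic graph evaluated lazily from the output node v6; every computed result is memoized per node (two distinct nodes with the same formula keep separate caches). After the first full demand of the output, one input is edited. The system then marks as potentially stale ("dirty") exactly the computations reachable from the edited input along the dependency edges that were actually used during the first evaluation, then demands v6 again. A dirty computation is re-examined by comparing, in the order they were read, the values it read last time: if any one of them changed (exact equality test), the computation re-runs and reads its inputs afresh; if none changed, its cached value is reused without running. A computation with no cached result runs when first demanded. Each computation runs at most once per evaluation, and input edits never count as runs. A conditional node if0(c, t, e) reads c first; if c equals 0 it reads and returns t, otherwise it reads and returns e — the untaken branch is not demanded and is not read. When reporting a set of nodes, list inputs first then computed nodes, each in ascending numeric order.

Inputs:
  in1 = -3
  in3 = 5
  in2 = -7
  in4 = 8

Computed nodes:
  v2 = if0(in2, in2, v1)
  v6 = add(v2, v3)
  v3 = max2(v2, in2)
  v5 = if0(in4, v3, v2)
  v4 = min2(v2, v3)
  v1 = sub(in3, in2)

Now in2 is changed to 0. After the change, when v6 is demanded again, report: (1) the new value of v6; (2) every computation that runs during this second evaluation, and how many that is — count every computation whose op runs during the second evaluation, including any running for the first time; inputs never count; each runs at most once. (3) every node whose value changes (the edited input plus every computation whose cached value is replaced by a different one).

First demand of the output computes:
  v1 = sub(5, -7) = 12
  v2 = if0(in2=-7 -> else branch v1) = 12
  v3 = max2(12, -7) = 12
  v6 = add(12, 12) = 24

After the edit, cleaning proceeds:
  v1: stays stale; no demand reaches it after the flip.
  v2: a read changed (in2 -7->0) — executes, giving 0.
  v3: a read changed (v2 12->0; in2 -7->0) — executes, giving 0.
  v6: a read changed (v2 12->0; v3 12->0) — executes, giving 0.

Note the branch switch — demand abandons v1, which is never re-examined.

Demanding v6 again yields 0.
3 computations run: v2, v3, v6.
The nodes whose values change: in2, v2, v3, v6.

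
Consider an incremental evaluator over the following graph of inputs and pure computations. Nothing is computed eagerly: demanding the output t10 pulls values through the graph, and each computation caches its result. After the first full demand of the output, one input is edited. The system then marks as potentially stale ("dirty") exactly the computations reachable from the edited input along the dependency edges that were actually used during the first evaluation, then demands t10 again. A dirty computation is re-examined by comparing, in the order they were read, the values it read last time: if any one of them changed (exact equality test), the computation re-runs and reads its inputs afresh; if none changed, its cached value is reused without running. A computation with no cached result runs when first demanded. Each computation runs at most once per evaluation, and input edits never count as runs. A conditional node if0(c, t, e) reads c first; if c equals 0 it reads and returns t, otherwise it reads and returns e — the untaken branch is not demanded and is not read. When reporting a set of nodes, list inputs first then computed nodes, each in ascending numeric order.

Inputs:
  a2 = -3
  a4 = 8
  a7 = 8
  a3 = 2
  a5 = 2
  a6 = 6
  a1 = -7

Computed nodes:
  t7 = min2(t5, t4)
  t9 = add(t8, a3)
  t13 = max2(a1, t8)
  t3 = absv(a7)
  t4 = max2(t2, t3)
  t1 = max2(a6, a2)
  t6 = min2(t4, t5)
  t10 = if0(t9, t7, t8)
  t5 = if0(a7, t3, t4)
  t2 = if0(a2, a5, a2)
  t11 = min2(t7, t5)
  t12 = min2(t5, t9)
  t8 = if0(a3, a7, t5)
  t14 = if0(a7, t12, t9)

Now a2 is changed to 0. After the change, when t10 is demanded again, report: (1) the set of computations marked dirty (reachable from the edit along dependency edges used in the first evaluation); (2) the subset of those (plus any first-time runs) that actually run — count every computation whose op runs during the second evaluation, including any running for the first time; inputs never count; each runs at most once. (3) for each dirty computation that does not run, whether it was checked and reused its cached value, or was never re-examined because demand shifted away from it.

Dirty set: t2, t4, t5, t8, t9, t10.
Run set: t2, t4 (2 run).
Re-examined without running (cache reused): t5, t8, t9, t10.
The important point: t4 recomputes to an identical value, and the output ends up unchanged.

Initial pass — values computed on the first demand:
  t2 = if0(a2=-3 -> else branch a2) = -3
  t3 = absv(8) = 8
  t4 = max2(-3, 8) = 8
  t5 = if0(a7=8 -> else branch t4) = 8
  t8 = if0(a3=2 -> else branch t5) = 8
  t9 = add(8, 2) = 10
  t10 = if0(t9=10 -> else branch t8) = 8

Second demand — change propagation:
  t2: re-runs because a2 -3->0; a2 -3->0; new result 2.
  t4: re-runs because t2 -3->2; new result 8 (unchanged).
  t5: re-examined; everything it read last time is the same (a7 unchanged, t4 unchanged) — cache 8 kept, no run.
  t8: re-examined; everything it read last time is the same (a3 unchanged, t5 unchanged) — cache 8 kept, no run.
  t9: re-examined; everything it read last time is the same (t8 unchanged, a3 unchanged) — cache 10 kept, no run.
  t10: re-examined; everything it read last time is the same (t9 unchanged, t8 unchanged) — cache 8 kept, no run.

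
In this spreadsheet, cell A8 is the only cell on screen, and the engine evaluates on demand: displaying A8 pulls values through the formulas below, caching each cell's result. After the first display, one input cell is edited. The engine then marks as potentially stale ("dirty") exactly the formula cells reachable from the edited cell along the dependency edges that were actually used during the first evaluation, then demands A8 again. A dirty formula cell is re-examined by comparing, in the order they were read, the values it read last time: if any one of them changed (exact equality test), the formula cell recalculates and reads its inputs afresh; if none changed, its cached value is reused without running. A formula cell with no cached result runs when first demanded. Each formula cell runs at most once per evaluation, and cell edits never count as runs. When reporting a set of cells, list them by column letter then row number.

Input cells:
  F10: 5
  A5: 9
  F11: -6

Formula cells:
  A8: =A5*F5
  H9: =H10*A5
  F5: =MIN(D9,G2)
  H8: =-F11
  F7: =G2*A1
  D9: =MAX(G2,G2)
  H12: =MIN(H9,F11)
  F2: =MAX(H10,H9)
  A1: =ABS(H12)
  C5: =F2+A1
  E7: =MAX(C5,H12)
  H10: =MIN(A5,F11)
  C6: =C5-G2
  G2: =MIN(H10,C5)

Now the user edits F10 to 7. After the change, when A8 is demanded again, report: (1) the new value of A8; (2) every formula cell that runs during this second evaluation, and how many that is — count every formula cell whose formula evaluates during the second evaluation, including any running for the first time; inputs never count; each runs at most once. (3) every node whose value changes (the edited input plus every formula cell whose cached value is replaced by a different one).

A8 now evaluates to -54.
Run set: none (0 run).
Changed values: F10.
The important point: nothing the output needs ever reads F10, so the edit is invisible to it.

Initial pass — values computed on the first demand:
  H10 = MIN(9, -6) = -6
  H9 = -6 * 9 = -54
  F2 = MAX(-6, -54) = -6
  H12 = MIN(-54, -6) = -54
  A1 = ABS(-54) = 54
  C5 = -6 + 54 = 48
  G2 = MIN(-6, 48) = -6
  D9 = MAX(-6, -6) = -6
  F5 = MIN(-6, -6) = -6
  A8 = 9 * -6 = -54

Second demand — change propagation:
  no demanded computation ever read F10, so the edit dirties nothing and nothing runs.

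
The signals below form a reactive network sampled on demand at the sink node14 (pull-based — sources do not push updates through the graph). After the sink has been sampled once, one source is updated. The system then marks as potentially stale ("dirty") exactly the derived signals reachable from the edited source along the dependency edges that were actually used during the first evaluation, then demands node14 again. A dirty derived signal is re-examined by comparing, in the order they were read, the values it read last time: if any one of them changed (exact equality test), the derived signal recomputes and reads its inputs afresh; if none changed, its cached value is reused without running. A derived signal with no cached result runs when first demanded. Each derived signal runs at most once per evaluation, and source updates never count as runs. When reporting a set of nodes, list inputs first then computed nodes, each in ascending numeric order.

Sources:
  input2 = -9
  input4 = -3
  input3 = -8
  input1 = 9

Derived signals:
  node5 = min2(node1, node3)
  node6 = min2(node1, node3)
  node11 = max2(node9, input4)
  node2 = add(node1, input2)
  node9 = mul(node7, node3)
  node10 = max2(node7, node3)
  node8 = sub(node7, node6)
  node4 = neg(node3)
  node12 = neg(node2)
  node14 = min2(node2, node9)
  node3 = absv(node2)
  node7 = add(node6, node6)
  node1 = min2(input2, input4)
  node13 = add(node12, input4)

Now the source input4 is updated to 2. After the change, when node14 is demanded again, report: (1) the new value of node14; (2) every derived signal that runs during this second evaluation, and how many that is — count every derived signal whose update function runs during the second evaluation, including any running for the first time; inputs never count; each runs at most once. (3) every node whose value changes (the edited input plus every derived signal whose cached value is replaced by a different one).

Initial pass — values computed on the first demand:
  node1 = min2(-9, -3) = -9
  node2 = add(-9, -9) = -18
  node3 = absv(-18) = 18
  node6 = min2(-9, 18) = -9
  node7 = add(-9, -9) = -18
  node9 = mul(-18, 18) = -324
  node14 = min2(-18, -324) = -324

Second demand — change propagation:
  node1: re-runs because input4 -3->2; new result -9 (unchanged).
  node2: re-examined; everything it read last time is the same (node1 unchanged, input2 unchanged) — cache -18 kept, no run.
  node3: re-examined; everything it read last time is the same (node2 unchanged) — cache 18 kept, no run.
  node6: re-examined; everything it read last time is the same (node1 unchanged, node3 unchanged) — cache -9 kept, no run.
  node7: re-examined; everything it read last time is the same (node6 unchanged, node6 unchanged) — cache -18 kept, no run.
  node9: re-examined; everything it read last time is the same (node7 unchanged, node3 unchanged) — cache -324 kept, no run.
  node14: re-examined; everything it read last time is the same (node2 unchanged, node9 unchanged) — cache -324 kept, no run.

The important point: node1 recomputes to an identical value, and the output ends up unchanged.

node14 now evaluates to -324.
Run set: node1 (1 run).
Changed values: input4.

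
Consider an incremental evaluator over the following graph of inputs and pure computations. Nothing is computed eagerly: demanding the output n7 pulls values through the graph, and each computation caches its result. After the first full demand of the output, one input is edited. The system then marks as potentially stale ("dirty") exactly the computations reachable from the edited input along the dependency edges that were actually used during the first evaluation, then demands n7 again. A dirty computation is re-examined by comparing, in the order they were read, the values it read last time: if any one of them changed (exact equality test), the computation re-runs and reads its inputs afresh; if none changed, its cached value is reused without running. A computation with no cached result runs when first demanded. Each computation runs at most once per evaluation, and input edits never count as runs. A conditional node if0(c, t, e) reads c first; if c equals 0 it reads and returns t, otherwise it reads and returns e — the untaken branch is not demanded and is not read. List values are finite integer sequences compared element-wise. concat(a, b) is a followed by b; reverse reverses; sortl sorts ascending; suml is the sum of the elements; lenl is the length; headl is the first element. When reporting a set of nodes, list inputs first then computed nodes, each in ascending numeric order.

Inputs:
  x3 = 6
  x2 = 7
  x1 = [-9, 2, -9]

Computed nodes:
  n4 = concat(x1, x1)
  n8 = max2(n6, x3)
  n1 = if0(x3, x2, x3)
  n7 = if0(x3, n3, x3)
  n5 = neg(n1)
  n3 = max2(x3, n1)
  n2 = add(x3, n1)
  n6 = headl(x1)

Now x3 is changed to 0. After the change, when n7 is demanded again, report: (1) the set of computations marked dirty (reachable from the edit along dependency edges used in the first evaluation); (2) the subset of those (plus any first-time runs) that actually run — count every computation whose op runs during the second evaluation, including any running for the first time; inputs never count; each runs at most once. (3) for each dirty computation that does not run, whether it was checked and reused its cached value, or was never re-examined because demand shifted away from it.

Initial pass — values computed on the first demand:
  n7 = if0(x3=6 -> else branch x3) = 6

Second demand — change propagation:
  n1: newly demanded (no cache) — executes and yields 7.
  n3: newly demanded (no cache) — executes and yields 7.
  n7: re-runs because x3 6->0; x3 6->0; new result 7.

The important point: the flipped condition pulls in fresh nodes; n1, n3 run for the first time.

Dirty set: n7.
Run set: n1, n3, n7 (3 run).
All dirty computations ended up running.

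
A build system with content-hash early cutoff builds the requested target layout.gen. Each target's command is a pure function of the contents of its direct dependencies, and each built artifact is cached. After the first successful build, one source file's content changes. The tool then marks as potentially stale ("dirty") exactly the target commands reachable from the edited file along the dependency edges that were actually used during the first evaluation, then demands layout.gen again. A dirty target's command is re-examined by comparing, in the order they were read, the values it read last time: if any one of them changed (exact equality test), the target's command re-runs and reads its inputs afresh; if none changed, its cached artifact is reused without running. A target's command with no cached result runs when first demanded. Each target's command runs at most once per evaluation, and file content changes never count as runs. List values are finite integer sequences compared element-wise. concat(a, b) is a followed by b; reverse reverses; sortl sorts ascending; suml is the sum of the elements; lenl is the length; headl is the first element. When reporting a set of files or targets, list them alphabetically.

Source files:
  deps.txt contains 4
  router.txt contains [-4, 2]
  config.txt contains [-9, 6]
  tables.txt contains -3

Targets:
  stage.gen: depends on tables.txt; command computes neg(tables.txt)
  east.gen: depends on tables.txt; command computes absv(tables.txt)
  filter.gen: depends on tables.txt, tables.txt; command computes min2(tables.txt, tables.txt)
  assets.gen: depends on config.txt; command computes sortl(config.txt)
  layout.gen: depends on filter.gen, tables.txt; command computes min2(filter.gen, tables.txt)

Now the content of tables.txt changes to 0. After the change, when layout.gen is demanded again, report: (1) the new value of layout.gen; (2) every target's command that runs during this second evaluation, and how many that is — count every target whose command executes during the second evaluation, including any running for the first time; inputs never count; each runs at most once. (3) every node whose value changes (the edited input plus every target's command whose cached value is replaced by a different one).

New value of layout.gen: 0.
Target commands that run: filter.gen, layout.gen — 2 in total.
Values that change: filter.gen, layout.gen, tables.txt.

First evaluation (everything demanded from the output):
  filter.gen = min2(-3, -3) = -3
  layout.gen = min2(-3, -3) = -3

Propagation after the edit:
  filter.gen: runs — tables.txt -3->0; tables.txt -3->0; result 0.
  layout.gen: runs — filter.gen -3->0; tables.txt -3->0; result 0.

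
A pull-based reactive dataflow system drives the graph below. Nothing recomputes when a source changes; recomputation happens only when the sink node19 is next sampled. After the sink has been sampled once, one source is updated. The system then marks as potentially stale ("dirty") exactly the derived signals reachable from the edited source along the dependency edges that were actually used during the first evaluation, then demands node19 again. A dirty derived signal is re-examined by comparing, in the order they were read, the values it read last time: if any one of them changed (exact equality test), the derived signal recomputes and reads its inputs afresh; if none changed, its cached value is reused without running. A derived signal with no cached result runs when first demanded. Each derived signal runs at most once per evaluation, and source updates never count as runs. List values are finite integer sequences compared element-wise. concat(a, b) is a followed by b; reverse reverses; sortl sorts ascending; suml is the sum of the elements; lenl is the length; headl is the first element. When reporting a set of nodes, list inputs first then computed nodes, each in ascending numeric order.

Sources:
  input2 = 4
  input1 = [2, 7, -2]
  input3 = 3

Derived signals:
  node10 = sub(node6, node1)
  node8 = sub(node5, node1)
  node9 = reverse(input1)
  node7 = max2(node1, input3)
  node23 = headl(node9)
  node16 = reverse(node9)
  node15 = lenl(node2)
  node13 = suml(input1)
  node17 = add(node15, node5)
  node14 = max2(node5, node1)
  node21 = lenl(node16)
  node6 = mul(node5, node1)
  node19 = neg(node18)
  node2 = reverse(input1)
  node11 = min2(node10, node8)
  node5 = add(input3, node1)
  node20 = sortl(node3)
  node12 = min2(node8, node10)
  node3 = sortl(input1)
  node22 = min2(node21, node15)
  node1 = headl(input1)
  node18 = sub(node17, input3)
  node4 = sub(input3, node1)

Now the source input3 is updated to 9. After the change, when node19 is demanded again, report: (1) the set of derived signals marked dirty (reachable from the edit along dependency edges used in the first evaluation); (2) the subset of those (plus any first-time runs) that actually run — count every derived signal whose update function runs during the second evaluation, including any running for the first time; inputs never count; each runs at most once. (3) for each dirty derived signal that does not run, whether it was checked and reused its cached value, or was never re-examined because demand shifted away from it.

Marked dirty: node5, node17, node18, node19.
Derived signals that run: node5, node17, node18 — 3 in total.
Checked but reused from cache: node19.
Key observation: the change is absorbed at node18 — it re-runs but produces the same value, and the output's value is unchanged.

First evaluation (everything demanded from the output):
  node1 = headl([2, 7, -2]) = 2
  node2 = reverse([2, 7, -2]) = [-2, 7, 2]
  node5 = add(3, 2) = 5
  node15 = lenl([-2, 7, 2]) = 3
  node17 = add(3, 5) = 8
  node18 = sub(8, 3) = 5
  node19 = neg(5) = -5

Propagation after the edit:
  node5: runs — input3 3->9; result 11.
  node17: runs — node5 5->11; result 14.
  node18: runs — node17 8->14; input3 3->9; result 5 (same value as before).
  node19: checked — values it read are unchanged (node18 unchanged); reused cached -5 without running.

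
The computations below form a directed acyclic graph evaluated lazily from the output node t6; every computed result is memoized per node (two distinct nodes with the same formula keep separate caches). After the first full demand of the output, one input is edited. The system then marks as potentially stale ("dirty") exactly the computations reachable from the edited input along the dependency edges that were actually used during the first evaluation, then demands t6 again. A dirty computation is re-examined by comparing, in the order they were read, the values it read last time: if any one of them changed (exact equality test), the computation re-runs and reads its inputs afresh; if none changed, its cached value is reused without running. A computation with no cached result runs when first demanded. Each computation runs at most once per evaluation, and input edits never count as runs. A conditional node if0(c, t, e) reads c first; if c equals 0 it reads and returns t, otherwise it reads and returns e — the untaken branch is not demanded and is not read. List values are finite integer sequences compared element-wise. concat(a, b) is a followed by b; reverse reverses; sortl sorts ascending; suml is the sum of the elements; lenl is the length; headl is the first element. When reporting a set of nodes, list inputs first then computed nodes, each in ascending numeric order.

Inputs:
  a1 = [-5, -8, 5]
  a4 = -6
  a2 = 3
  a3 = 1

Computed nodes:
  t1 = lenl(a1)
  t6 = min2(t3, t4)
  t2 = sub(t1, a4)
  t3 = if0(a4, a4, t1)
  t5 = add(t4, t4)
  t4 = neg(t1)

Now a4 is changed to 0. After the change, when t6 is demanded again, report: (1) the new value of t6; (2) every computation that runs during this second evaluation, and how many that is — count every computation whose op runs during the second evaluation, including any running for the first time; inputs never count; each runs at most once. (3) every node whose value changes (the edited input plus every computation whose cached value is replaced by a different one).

Demanding t6 again yields -3.
2 computations run: t3, t6.
The nodes whose values change: a4, t3.

First demand of the output computes:
  t1 = lenl([-5, -8, 5]) = 3
  t3 = if0(a4=-6 -> else branch t1) = 3
  t4 = neg(3) = -3
  t6 = min2(3, -3) = -3

After the edit, cleaning proceeds:
  t3: a read changed (a4 -6->0) — executes, giving 0.
  t6: a read changed (t3 3->0) — executes, giving -3 — identical to its old value.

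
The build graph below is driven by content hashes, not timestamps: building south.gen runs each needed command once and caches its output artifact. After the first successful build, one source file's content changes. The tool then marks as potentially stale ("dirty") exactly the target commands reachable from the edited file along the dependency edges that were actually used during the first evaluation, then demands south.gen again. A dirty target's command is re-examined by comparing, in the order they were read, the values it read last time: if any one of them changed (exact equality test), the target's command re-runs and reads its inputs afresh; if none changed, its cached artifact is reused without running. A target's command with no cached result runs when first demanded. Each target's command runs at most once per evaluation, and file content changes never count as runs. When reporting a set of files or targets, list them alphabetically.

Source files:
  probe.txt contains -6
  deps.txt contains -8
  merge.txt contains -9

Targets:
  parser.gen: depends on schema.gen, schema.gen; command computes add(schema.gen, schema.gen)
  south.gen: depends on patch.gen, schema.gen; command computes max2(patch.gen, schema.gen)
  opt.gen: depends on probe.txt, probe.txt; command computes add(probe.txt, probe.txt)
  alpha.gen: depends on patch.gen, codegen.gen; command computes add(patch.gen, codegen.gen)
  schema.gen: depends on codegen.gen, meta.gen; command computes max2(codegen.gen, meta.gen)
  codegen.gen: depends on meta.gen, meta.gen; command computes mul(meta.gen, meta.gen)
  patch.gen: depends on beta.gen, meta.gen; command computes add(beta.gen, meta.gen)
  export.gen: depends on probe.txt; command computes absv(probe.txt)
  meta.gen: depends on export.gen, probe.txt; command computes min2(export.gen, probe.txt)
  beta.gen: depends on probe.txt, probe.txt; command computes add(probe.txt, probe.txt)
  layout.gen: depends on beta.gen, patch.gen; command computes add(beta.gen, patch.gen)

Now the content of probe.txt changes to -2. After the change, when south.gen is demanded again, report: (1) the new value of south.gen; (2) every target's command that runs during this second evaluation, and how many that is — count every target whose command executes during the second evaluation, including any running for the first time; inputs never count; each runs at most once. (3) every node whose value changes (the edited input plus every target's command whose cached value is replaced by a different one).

south.gen now evaluates to 4.
Run set: beta.gen, codegen.gen, export.gen, meta.gen, patch.gen, schema.gen, south.gen (7 run).
Changed values: beta.gen, codegen.gen, export.gen, meta.gen, patch.gen, probe.txt, schema.gen, south.gen.

Initial pass — values computed on the first demand:
  beta.gen = add(-6, -6) = -12
  export.gen = absv(-6) = 6
  meta.gen = min2(6, -6) = -6
  codegen.gen = mul(-6, -6) = 36
  patch.gen = add(-12, -6) = -18
  schema.gen = max2(36, -6) = 36
  south.gen = max2(-18, 36) = 36

Second demand — change propagation:
  beta.gen: re-runs because probe.txt -6->-2; probe.txt -6->-2; new result -4.
  export.gen: re-runs because probe.txt -6->-2; new result 2.
  meta.gen: re-runs because export.gen 6->2; probe.txt -6->-2; new result -2.
  codegen.gen: re-runs because meta.gen -6->-2; meta.gen -6->-2; new result 4.
  patch.gen: re-runs because beta.gen -12->-4; meta.gen -6->-2; new result -6.
  schema.gen: re-runs because codegen.gen 36->4; meta.gen -6->-2; new result 4.
  south.gen: re-runs because patch.gen -18->-6; schema.gen 36->4; new result 4.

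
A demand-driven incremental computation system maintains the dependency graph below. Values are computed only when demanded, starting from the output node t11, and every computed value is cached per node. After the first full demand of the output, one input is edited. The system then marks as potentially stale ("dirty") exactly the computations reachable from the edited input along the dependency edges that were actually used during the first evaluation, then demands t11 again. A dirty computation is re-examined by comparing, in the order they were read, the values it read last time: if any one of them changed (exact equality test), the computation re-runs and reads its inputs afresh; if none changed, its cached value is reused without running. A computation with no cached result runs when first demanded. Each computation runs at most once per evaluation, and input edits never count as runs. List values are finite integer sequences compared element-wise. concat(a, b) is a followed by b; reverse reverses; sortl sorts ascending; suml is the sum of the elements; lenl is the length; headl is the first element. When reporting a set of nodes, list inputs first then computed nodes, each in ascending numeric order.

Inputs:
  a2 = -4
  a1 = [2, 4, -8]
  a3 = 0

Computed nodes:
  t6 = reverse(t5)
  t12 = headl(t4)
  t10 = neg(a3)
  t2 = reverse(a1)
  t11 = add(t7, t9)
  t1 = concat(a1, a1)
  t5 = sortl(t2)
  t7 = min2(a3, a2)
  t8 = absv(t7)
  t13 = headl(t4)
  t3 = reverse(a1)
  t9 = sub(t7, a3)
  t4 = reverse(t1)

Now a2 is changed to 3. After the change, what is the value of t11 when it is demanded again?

New value of t11: 0.

First evaluation (everything demanded from the output):
  t7 = min2(0, -4) = -4
  t9 = sub(-4, 0) = -4
  t11 = add(-4, -4) = -8

Propagation after the edit:
  t7: runs — a2 -4->3; result 0.
  t9: runs — t7 -4->0; result 0.
  t11: runs — t7 -4->0; t9 -4->0; result 0.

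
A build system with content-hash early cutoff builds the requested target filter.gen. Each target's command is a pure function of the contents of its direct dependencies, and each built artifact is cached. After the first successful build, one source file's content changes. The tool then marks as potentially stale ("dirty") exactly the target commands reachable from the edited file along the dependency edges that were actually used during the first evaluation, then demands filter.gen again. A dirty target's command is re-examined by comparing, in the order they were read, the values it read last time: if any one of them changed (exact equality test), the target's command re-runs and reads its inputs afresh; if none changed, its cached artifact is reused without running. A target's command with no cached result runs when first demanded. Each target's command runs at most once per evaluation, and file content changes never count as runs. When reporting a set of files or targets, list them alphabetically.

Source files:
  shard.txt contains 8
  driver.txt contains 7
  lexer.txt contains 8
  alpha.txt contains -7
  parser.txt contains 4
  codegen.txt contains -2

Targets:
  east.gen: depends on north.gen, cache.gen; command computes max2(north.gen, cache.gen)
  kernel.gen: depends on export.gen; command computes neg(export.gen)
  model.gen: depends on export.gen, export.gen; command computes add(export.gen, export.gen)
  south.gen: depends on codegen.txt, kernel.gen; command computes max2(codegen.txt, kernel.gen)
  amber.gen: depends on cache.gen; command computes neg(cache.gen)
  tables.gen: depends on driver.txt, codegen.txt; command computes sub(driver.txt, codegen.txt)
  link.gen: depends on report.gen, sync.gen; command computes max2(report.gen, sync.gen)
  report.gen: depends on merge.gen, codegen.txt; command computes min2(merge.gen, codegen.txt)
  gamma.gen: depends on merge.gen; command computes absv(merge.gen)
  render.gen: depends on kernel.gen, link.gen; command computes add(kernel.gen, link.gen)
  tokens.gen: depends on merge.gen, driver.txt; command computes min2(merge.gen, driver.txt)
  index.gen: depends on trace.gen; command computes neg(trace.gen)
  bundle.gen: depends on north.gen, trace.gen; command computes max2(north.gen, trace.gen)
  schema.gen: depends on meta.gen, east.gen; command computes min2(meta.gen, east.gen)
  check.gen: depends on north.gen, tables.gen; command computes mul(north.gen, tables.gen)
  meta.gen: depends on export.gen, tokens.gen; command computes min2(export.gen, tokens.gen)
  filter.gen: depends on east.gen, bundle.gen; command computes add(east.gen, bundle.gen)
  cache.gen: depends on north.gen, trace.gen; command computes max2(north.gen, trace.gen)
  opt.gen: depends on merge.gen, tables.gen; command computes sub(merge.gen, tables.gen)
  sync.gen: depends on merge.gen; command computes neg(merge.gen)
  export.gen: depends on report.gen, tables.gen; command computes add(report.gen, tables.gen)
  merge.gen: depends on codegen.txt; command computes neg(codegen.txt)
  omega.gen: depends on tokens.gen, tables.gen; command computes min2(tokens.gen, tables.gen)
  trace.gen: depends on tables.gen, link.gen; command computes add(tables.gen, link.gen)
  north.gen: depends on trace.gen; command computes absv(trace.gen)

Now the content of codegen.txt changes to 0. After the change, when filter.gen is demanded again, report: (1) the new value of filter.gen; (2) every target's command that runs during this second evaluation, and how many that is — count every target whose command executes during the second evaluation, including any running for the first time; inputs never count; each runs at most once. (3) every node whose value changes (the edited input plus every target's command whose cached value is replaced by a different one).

First evaluation (everything demanded from the output):
  merge.gen = neg(-2) = 2
  report.gen = min2(2, -2) = -2
  sync.gen = neg(2) = -2
  link.gen = max2(-2, -2) = -2
  tables.gen = sub(7, -2) = 9
  trace.gen = add(9, -2) = 7
  north.gen = absv(7) = 7
  bundle.gen = max2(7, 7) = 7
  cache.gen = max2(7, 7) = 7
  east.gen = max2(7, 7) = 7
  filter.gen = add(7, 7) = 14

Propagation after the edit:
  merge.gen: runs — codegen.txt -2->0; result 0.
  report.gen: runs — merge.gen 2->0; codegen.txt -2->0; result 0.
  sync.gen: runs — merge.gen 2->0; result 0.
  link.gen: runs — report.gen -2->0; sync.gen -2->0; result 0.
  tables.gen: runs — codegen.txt -2->0; result 7.
  trace.gen: runs — tables.gen 9->7; link.gen -2->0; result 7 (same value as before).
  north.gen: checked — values it read are unchanged (trace.gen unchanged); reused cached 7 without running.
  bundle.gen: checked — values it read are unchanged (north.gen unchanged, trace.gen unchanged); reused cached 7 without running.
  cache.gen: checked — values it read are unchanged (north.gen unchanged, trace.gen unchanged); reused cached 7 without running.
  east.gen: checked — values it read are unchanged (north.gen unchanged, cache.gen unchanged); reused cached 7 without running.
  filter.gen: checked — values it read are unchanged (east.gen unchanged, bundle.gen unchanged); reused cached 14 without running.

Key observation: the change is absorbed at trace.gen — it re-runs but produces the same value, and the output's value is unchanged.

New value of filter.gen: 14.
Target commands that run: link.gen, merge.gen, report.gen, sync.gen, tables.gen, trace.gen — 6 in total.
Values that change: codegen.txt, link.gen, merge.gen, report.gen, sync.gen, tables.gen.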